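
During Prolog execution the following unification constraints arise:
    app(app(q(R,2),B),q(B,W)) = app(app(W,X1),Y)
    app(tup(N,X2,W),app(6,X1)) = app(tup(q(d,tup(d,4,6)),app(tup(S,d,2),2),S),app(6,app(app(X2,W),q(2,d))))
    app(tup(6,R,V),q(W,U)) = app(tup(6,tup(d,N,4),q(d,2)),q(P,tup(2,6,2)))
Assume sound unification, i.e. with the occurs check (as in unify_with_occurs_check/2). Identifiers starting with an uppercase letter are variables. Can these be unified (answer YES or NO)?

Decompose app/2: app(q(R,2),B) = app(W,X1),  q(B,W) = Y.
Decompose app/2: q(R,2) = W,  B = X1.
Bind W := q(R,2); substituting into the 3 remaining equations that mention W gives: q(B,q(R,2)) = Y,  app(tup(N,X2,q(R,2)),app(6,X1)) = app(tup(q(d,tup(d,4,6)),app(tup(S,d,2),2),S),app(6,app(app(X2,q(R,2)),q(2,d)))),  app(tup(6,R,V),q(q(R,2),U)) = app(tup(6,tup(d,N,4),q(d,2)),q(P,tup(2,6,2))).
Bind B := X1; substituting into the one remaining equation that mentions B gives: q(X1,q(R,2)) = Y.
Bind Y := q(X1,q(R,2)); no other remaining equation mentions Y.
Decompose app/2: tup(N,X2,q(R,2)) = tup(q(d,tup(d,4,6)),app(tup(S,d,2),2),S),  app(6,X1) = app(6,app(app(X2,q(R,2)),q(2,d))).
Decompose tup/3: N = q(d,tup(d,4,6)),  X2 = app(tup(S,d,2),2),  q(R,2) = S.
Bind N := q(d,tup(d,4,6)); substituting into the one remaining equation that mentions N gives: app(tup(6,R,V),q(q(R,2),U)) = app(tup(6,tup(d,q(d,tup(d,4,6)),4),q(d,2)),q(P,tup(2,6,2))).
Bind X2 := app(tup(S,d,2),2); substituting into the one remaining equation that mentions X2 gives: app(6,X1) = app(6,app(app(app(tup(S,d,2),2),q(R,2)),q(2,d))).
Bind S := q(R,2); substituting into the one remaining equation that mentions S gives: app(6,X1) = app(6,app(app(app(tup(q(R,2),d,2),2),q(R,2)),q(2,d))). Substituting into the earlier binding gives X2 := app(tup(q(R,2),d,2),2).
Decompose app/2: 6 = 6,  X1 = app(app(app(tup(q(R,2),d,2),2),q(R,2)),q(2,d)).
Delete trivial equation 6 = 6.
Bind X1 := app(app(app(tup(q(R,2),d,2),2),q(R,2)),q(2,d)); no other remaining equation mentions X1. Substituting into the earlier bindings gives B := app(app(app(tup(q(R,2),d,2),2),q(R,2)),q(2,d)), Y := q(app(app(app(tup(q(R,2),d,2),2),q(R,2)),q(2,d)),q(R,2)).
Decompose app/2: tup(6,R,V) = tup(6,tup(d,q(d,tup(d,4,6)),4),q(d,2)),  q(q(R,2),U) = q(P,tup(2,6,2)).
Decompose tup/3: 6 = 6,  R = tup(d,q(d,tup(d,4,6)),4),  V = q(d,2).
Delete trivial equation 6 = 6.
Bind R := tup(d,q(d,tup(d,4,6)),4); substituting into the one remaining equation that mentions R gives: q(q(tup(d,q(d,tup(d,4,6)),4),2),U) = q(P,tup(2,6,2)). Substituting into the earlier bindings gives W := q(tup(d,q(d,tup(d,4,6)),4),2), B := app(app(app(tup(q(tup(d,q(d,tup(d,4,6)),4),2),d,2),2),q(tup(d,q(d,tup(d,4,6)),4),2)),q(2,d)), Y := q(app(app(app(tup(q(tup(d,q(d,tup(d,4,6)),4),2),d,2),2),q(tup(d,q(d,tup(d,4,6)),4),2)),q(2,d)),q(tup(d,q(d,tup(d,4,6)),4),2)), X2 := app(tup(q(tup(d,q(d,tup(d,4,6)),4),2),d,2),2), S := q(tup(d,q(d,tup(d,4,6)),4),2), X1 := app(app(app(tup(q(tup(d,q(d,tup(d,4,6)),4),2),d,2),2),q(tup(d,q(d,tup(d,4,6)),4),2)),q(2,d)).
Bind V := q(d,2); no other remaining equation mentions V.
Decompose q/2: q(tup(d,q(d,tup(d,4,6)),4),2) = P,  U = tup(2,6,2).
Bind P := q(tup(d,q(d,tup(d,4,6)),4),2); no other remaining equation mentions P.
Bind U := tup(2,6,2).
No equations remain and no clash or occurs-check failure arose, so a unifier exists.

YES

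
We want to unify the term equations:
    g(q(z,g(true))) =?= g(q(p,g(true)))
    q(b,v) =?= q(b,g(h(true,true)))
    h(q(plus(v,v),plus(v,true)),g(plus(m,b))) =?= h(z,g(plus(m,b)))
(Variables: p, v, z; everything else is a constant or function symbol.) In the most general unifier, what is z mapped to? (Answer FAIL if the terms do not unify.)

q(plus(g(h(true,true)),g(h(true,true))),plus(g(h(true,true)),true))

Decompose g/1: q(z,g(true)) =?= q(p,g(true)).
Decompose q/2: z =?= p,  g(true) =?= g(true).
Bind z := p; substituting into the one remaining equation that mentions z gives: h(q(plus(v,v),plus(v,true)),g(plus(m,b))) =?= h(p,g(plus(m,b))).
Delete trivial equation g(true) =?= g(true).
Decompose q/2: b =?= b,  v =?= g(h(true,true)).
Delete trivial equation b =?= b.
Bind v := g(h(true,true)); substituting into the remaining equation gives: h(q(plus(g(h(true,true)),g(h(true,true))),plus(g(h(true,true)),true)),g(plus(m,b))) =?= h(p,g(plus(m,b))).
Decompose h/2: q(plus(g(h(true,true)),g(h(true,true))),plus(g(h(true,true)),true)) =?= p,  g(plus(m,b)) =?= g(plus(m,b)).
Bind p := q(plus(g(h(true,true)),g(h(true,true))),plus(g(h(true,true)),true)); no other remaining equation mentions p. Substituting into the earlier binding gives z := q(plus(g(h(true,true)),g(h(true,true))),plus(g(h(true,true)),true)).
Delete trivial equation g(plus(m,b)) =?= g(plus(m,b)).
MGU = { z ↦ q(plus(g(h(true,true)),g(h(true,true))),plus(g(h(true,true)),true)), v ↦ g(h(true,true)), p ↦ q(plus(g(h(true,true)),g(h(true,true))),plus(g(h(true,true)),true)) }, so z ↦ q(plus(g(h(true,true)),g(h(true,true))),plus(g(h(true,true)),true)).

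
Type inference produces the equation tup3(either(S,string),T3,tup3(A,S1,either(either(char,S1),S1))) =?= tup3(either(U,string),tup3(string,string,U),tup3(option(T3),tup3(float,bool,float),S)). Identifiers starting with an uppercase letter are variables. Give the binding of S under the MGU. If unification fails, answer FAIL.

either(either(char,tup3(float,bool,float)),tup3(float,bool,float))

Decompose tup3/3: either(S,string) =?= either(U,string),  T3 =?= tup3(string,string,U),  tup3(A,S1,either(either(char,S1),S1)) =?= tup3(option(T3),tup3(float,bool,float),S).
Decompose either/2: S =?= U,  string =?= string.
Bind S := U; substituting into the one remaining equation that mentions S gives: tup3(A,S1,either(either(char,S1),S1)) =?= tup3(option(T3),tup3(float,bool,float),U).
Delete trivial equation string =?= string.
Bind T3 := tup3(string,string,U); substituting into the remaining equation gives: tup3(A,S1,either(either(char,S1),S1)) =?= tup3(option(tup3(string,string,U)),tup3(float,bool,float),U).
Decompose tup3/3: A =?= option(tup3(string,string,U)),  S1 =?= tup3(float,bool,float),  either(either(char,S1),S1) =?= U.
Bind A := option(tup3(string,string,U)); no other remaining equation mentions A.
Bind S1 := tup3(float,bool,float); substituting into the remaining equation gives: either(either(char,tup3(float,bool,float)),tup3(float,bool,float)) =?= U.
Bind U := either(either(char,tup3(float,bool,float)),tup3(float,bool,float)). Substituting into the earlier bindings gives S := either(either(char,tup3(float,bool,float)),tup3(float,bool,float)), T3 := tup3(string,string,either(either(char,tup3(float,bool,float)),tup3(float,bool,float))), A := option(tup3(string,string,either(either(char,tup3(float,bool,float)),tup3(float,bool,float)))).
MGU = { S := either(either(char,tup3(float,bool,float)),tup3(float,bool,float)), T3 := tup3(string,string,either(either(char,tup3(float,bool,float)),tup3(float,bool,float))), A := option(tup3(string,string,either(either(char,tup3(float,bool,float)),tup3(float,bool,float)))), S1 := tup3(float,bool,float), U := either(either(char,tup3(float,bool,float)),tup3(float,bool,float)) }, so S := either(either(char,tup3(float,bool,float)),tup3(float,bool,float)).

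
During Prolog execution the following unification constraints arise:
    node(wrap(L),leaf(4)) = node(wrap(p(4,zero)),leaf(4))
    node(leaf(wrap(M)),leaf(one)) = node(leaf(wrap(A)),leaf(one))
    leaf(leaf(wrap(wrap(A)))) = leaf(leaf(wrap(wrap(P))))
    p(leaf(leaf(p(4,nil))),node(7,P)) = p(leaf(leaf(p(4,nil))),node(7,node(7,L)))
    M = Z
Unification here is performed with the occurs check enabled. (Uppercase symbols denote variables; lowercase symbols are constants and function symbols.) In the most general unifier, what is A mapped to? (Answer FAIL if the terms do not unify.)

node(7,p(4,zero))

Decompose node/2: wrap(L) = wrap(p(4,zero)),  leaf(4) = leaf(4).
Decompose wrap/1: L = p(4,zero).
Bind L := p(4,zero); substituting into the one remaining equation that mentions L gives: p(leaf(leaf(p(4,nil))),node(7,P)) = p(leaf(leaf(p(4,nil))),node(7,node(7,p(4,zero)))).
Delete trivial equation leaf(4) = leaf(4).
Decompose node/2: leaf(wrap(M)) = leaf(wrap(A)),  leaf(one) = leaf(one).
Decompose leaf/1: wrap(M) = wrap(A).
Decompose wrap/1: M = A.
Bind M := A; substituting into the one remaining equation that mentions M gives: A = Z.
Delete trivial equation leaf(one) = leaf(one).
Decompose leaf/1: leaf(wrap(wrap(A))) = leaf(wrap(wrap(P))).
Decompose leaf/1: wrap(wrap(A)) = wrap(wrap(P)).
Decompose wrap/1: wrap(A) = wrap(P).
Decompose wrap/1: A = P.
Bind A := P; substituting into the one remaining equation that mentions A gives: P = Z. Substituting into the earlier binding gives M := P.
Decompose p/2: leaf(leaf(p(4,nil))) = leaf(leaf(p(4,nil))),  node(7,P) = node(7,node(7,p(4,zero))).
Delete trivial equation leaf(leaf(p(4,nil))) = leaf(leaf(p(4,nil))).
Decompose node/2: 7 = 7,  P = node(7,p(4,zero)).
Delete trivial equation 7 = 7.
Bind P := node(7,p(4,zero)); substituting into the remaining equation gives: node(7,p(4,zero)) = Z. Substituting into the earlier bindings gives M := node(7,p(4,zero)), A := node(7,p(4,zero)).
Bind Z := node(7,p(4,zero)).
MGU = { L ↦ p(4,zero), M ↦ node(7,p(4,zero)), A ↦ node(7,p(4,zero)), P ↦ node(7,p(4,zero)), Z ↦ node(7,p(4,zero)) }, so A ↦ node(7,p(4,zero)).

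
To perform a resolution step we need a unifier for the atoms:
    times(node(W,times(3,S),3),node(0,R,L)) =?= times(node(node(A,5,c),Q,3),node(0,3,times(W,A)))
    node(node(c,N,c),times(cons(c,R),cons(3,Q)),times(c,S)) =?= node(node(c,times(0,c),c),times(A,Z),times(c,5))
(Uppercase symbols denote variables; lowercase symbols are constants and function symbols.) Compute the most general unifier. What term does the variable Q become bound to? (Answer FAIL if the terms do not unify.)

Decompose times/2: node(W,times(3,S),3) =?= node(node(A,5,c),Q,3),  node(0,R,L) =?= node(0,3,times(W,A)).
Decompose node/3: W =?= node(A,5,c),  times(3,S) =?= Q,  3 =?= 3.
Bind W := node(A,5,c); substituting into the one remaining equation that mentions W gives: node(0,R,L) =?= node(0,3,times(node(A,5,c),A)).
Bind Q := times(3,S); substituting into the one remaining equation that mentions Q gives: node(node(c,N,c),times(cons(c,R),cons(3,times(3,S))),times(c,S)) =?= node(node(c,times(0,c),c),times(A,Z),times(c,5)).
Delete trivial equation 3 =?= 3.
Decompose node/3: 0 =?= 0,  R =?= 3,  L =?= times(node(A,5,c),A).
Delete trivial equation 0 =?= 0.
Bind R := 3; substituting into the one remaining equation that mentions R gives: node(node(c,N,c),times(cons(c,3),cons(3,times(3,S))),times(c,S)) =?= node(node(c,times(0,c),c),times(A,Z),times(c,5)).
Bind L := times(node(A,5,c),A); no other remaining equation mentions L.
Decompose node/3: node(c,N,c) =?= node(c,times(0,c),c),  times(cons(c,3),cons(3,times(3,S))) =?= times(A,Z),  times(c,S) =?= times(c,5).
Decompose node/3: c =?= c,  N =?= times(0,c),  c =?= c.
Delete trivial equation c =?= c.
Bind N := times(0,c); no other remaining equation mentions N.
Delete trivial equation c =?= c.
Decompose times/2: cons(c,3) =?= A,  cons(3,times(3,S)) =?= Z.
Bind A := cons(c,3); no other remaining equation mentions A. Substituting into the earlier bindings gives W := node(cons(c,3),5,c), L := times(node(cons(c,3),5,c),cons(c,3)).
Bind Z := cons(3,times(3,S)); no other remaining equation mentions Z.
Decompose times/2: c =?= c,  S =?= 5.
Delete trivial equation c =?= c.
Bind S := 5. Substituting into the earlier bindings gives Q := times(3,5), Z := cons(3,times(3,5)).
MGU = { W -> node(cons(c,3),5,c), Q -> times(3,5), R -> 3, L -> times(node(cons(c,3),5,c),cons(c,3)), N -> times(0,c), A -> cons(c,3), Z -> cons(3,times(3,5)), S -> 5 }, so Q -> times(3,5).

times(3,5)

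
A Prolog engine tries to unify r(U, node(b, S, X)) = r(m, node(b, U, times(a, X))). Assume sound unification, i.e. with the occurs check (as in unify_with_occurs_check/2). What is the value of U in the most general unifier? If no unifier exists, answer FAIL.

FAIL

Decompose r/2: U = m,  node(b, S, X) = node(b, U, times(a, X)).
Bind U := m; substituting into the remaining equation gives: node(b, S, X) = node(b, m, times(a, X)).
Decompose node/3: b = b,  S = m,  X = times(a, X).
Delete trivial equation b = b.
Bind S := m; no other remaining equation mentions S.
Occurs check fails: X occurs in times(a, X); the equation X = times(a, X) has no finite solution.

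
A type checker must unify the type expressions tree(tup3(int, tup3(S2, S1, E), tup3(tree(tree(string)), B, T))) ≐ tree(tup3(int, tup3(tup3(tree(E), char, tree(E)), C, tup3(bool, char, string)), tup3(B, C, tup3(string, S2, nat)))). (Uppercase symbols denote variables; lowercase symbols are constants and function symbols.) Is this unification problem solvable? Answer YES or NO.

YES

Decompose tree/1: tup3(int, tup3(S2, S1, E), tup3(tree(tree(string)), B, T)) ≐ tup3(int, tup3(tup3(tree(E), char, tree(E)), C, tup3(bool, char, string)), tup3(B, C, tup3(string, S2, nat))).
Decompose tup3/3: int ≐ int,  tup3(S2, S1, E) ≐ tup3(tup3(tree(E), char, tree(E)), C, tup3(bool, char, string)),  tup3(tree(tree(string)), B, T) ≐ tup3(B, C, tup3(string, S2, nat)).
Delete trivial equation int ≐ int.
Decompose tup3/3: S2 ≐ tup3(tree(E), char, tree(E)),  S1 ≐ C,  E ≐ tup3(bool, char, string).
Bind S2 := tup3(tree(E), char, tree(E)); substituting into the one remaining equation that mentions S2 gives: tup3(tree(tree(string)), B, T) ≐ tup3(B, C, tup3(string, tup3(tree(E), char, tree(E)), nat)).
Bind S1 := C; no other remaining equation mentions S1.
Bind E := tup3(bool, char, string); substituting into the remaining equation gives: tup3(tree(tree(string)), B, T) ≐ tup3(B, C, tup3(string, tup3(tree(tup3(bool, char, string)), char, tree(tup3(bool, char, string))), nat)). Substituting into the earlier binding gives S2 := tup3(tree(tup3(bool, char, string)), char, tree(tup3(bool, char, string))).
Decompose tup3/3: tree(tree(string)) ≐ B,  B ≐ C,  T ≐ tup3(string, tup3(tree(tup3(bool, char, string)), char, tree(tup3(bool, char, string))), nat).
Bind B := tree(tree(string)); substituting into the one remaining equation that mentions B gives: tree(tree(string)) ≐ C.
Bind C := tree(tree(string)); no other remaining equation mentions C. Substituting into the earlier binding gives S1 := tree(tree(string)).
Bind T := tup3(string, tup3(tree(tup3(bool, char, string)), char, tree(tup3(bool, char, string))), nat).
No equations remain and no clash or occurs-check failure arose, so a unifier exists.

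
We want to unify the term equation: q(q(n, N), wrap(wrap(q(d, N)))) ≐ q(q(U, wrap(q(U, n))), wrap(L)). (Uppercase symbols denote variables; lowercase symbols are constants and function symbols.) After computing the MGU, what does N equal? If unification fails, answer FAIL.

Decompose q/2: q(n, N) ≐ q(U, wrap(q(U, n))),  wrap(wrap(q(d, N))) ≐ wrap(L).
Decompose q/2: n ≐ U,  N ≐ wrap(q(U, n)).
Bind U := n; substituting into the one remaining equation that mentions U gives: N ≐ wrap(q(n, n)).
Bind N := wrap(q(n, n)); substituting into the remaining equation gives: wrap(wrap(q(d, wrap(q(n, n))))) ≐ wrap(L).
Decompose wrap/1: wrap(q(d, wrap(q(n, n)))) ≐ L.
Bind L := wrap(q(d, wrap(q(n, n)))).
MGU = { U ↦ n, N ↦ wrap(q(n, n)), L ↦ wrap(q(d, wrap(q(n, n)))) }, so N ↦ wrap(q(n, n)).

wrap(q(n, n))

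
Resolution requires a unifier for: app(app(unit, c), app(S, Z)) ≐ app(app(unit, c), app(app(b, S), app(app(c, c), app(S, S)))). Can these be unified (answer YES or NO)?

Decompose app/2: app(unit, c) ≐ app(unit, c),  app(S, Z) ≐ app(app(b, S), app(app(c, c), app(S, S))).
Delete trivial equation app(unit, c) ≐ app(unit, c).
Decompose app/2: S ≐ app(b, S),  Z ≐ app(app(c, c), app(S, S)).
Occurs check fails: S occurs in app(b, S); the equation S ≐ app(b, S) has no finite solution.

NO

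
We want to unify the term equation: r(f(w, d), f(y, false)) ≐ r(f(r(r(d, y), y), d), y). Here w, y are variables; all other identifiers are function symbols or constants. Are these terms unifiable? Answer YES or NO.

Decompose r/2: f(w, d) ≐ f(r(r(d, y), y), d),  f(y, false) ≐ y.
Decompose f/2: w ≐ r(r(d, y), y),  d ≐ d.
Bind w := r(r(d, y), y); no other remaining equation mentions w.
Delete trivial equation d ≐ d.
Occurs check fails: y occurs in f(y, false); the equation y ≐ f(y, false) has no finite solution.

NO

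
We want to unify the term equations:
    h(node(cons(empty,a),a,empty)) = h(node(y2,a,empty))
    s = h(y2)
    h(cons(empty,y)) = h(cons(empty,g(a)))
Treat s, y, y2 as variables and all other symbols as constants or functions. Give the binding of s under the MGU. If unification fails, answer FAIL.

h(cons(empty,a))

Decompose h/1: node(cons(empty,a),a,empty) = node(y2,a,empty).
Decompose node/3: cons(empty,a) = y2,  a = a,  empty = empty.
Bind y2 := cons(empty,a); substituting into the one remaining equation that mentions y2 gives: s = h(cons(empty,a)).
Delete trivial equation a = a.
Delete trivial equation empty = empty.
Bind s := h(cons(empty,a)); no other remaining equation mentions s.
Decompose h/1: cons(empty,y) = cons(empty,g(a)).
Decompose cons/2: empty = empty,  y = g(a).
Delete trivial equation empty = empty.
Bind y := g(a).
MGU = { y2 ↦ cons(empty,a), s ↦ h(cons(empty,a)), y ↦ g(a) }, so s ↦ h(cons(empty,a)).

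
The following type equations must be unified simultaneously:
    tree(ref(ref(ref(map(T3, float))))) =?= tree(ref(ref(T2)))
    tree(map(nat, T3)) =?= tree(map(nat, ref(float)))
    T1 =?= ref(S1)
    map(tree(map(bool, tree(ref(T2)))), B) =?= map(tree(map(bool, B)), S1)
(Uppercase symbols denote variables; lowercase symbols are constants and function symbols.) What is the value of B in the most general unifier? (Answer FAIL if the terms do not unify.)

tree(ref(ref(map(ref(float), float))))

Decompose tree/1: ref(ref(ref(map(T3, float)))) =?= ref(ref(T2)).
Decompose ref/1: ref(ref(map(T3, float))) =?= ref(T2).
Decompose ref/1: ref(map(T3, float)) =?= T2.
Bind T2 := ref(map(T3, float)); substituting into the one remaining equation that mentions T2 gives: map(tree(map(bool, tree(ref(ref(map(T3, float)))))), B) =?= map(tree(map(bool, B)), S1).
Decompose tree/1: map(nat, T3) =?= map(nat, ref(float)).
Decompose map/2: nat =?= nat,  T3 =?= ref(float).
Delete trivial equation nat =?= nat.
Bind T3 := ref(float); substituting into the one remaining equation that mentions T3 gives: map(tree(map(bool, tree(ref(ref(map(ref(float), float)))))), B) =?= map(tree(map(bool, B)), S1). Substituting into the earlier binding gives T2 := ref(map(ref(float), float)).
Bind T1 := ref(S1); no other remaining equation mentions T1.
Decompose map/2: tree(map(bool, tree(ref(ref(map(ref(float), float)))))) =?= tree(map(bool, B)),  B =?= S1.
Decompose tree/1: map(bool, tree(ref(ref(map(ref(float), float))))) =?= map(bool, B).
Decompose map/2: bool =?= bool,  tree(ref(ref(map(ref(float), float)))) =?= B.
Delete trivial equation bool =?= bool.
Bind B := tree(ref(ref(map(ref(float), float)))); substituting into the remaining equation gives: tree(ref(ref(map(ref(float), float)))) =?= S1.
Bind S1 := tree(ref(ref(map(ref(float), float)))). Substituting into the earlier binding gives T1 := ref(tree(ref(ref(map(ref(float), float))))).
MGU = { T2 := ref(map(ref(float), float)), T3 := ref(float), T1 := ref(tree(ref(ref(map(ref(float), float))))), B := tree(ref(ref(map(ref(float), float)))), S1 := tree(ref(ref(map(ref(float), float)))) }, so B := tree(ref(ref(map(ref(float), float)))).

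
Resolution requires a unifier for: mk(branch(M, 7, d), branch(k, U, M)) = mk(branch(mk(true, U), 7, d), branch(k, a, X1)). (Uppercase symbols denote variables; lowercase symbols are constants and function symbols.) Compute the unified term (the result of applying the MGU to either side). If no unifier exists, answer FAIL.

mk(branch(mk(true, a), 7, d), branch(k, a, mk(true, a)))

Decompose mk/2: branch(M, 7, d) = branch(mk(true, U), 7, d),  branch(k, U, M) = branch(k, a, X1).
Decompose branch/3: M = mk(true, U),  7 = 7,  d = d.
Bind M := mk(true, U); substituting into the one remaining equation that mentions M gives: branch(k, U, mk(true, U)) = branch(k, a, X1).
Delete trivial equation 7 = 7.
Delete trivial equation d = d.
Decompose branch/3: k = k,  U = a,  mk(true, U) = X1.
Delete trivial equation k = k.
Bind U := a; substituting into the remaining equation gives: mk(true, a) = X1. Substituting into the earlier binding gives M := mk(true, a).
Bind X1 := mk(true, a).
Applying the MGU to either side gives mk(branch(mk(true, a), 7, d), branch(k, a, mk(true, a))).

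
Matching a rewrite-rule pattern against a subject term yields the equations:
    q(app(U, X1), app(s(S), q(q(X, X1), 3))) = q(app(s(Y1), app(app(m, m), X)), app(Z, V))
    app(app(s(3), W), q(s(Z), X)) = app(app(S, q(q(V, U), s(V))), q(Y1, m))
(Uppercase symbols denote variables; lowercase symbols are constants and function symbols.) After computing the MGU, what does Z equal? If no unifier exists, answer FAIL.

Decompose q/2: app(U, X1) = app(s(Y1), app(app(m, m), X)),  app(s(S), q(q(X, X1), 3)) = app(Z, V).
Decompose app/2: U = s(Y1),  X1 = app(app(m, m), X).
Bind U := s(Y1); substituting into the one remaining equation that mentions U gives: app(app(s(3), W), q(s(Z), X)) = app(app(S, q(q(V, s(Y1)), s(V))), q(Y1, m)).
Bind X1 := app(app(m, m), X); substituting into the one remaining equation that mentions X1 gives: app(s(S), q(q(X, app(app(m, m), X)), 3)) = app(Z, V).
Decompose app/2: s(S) = Z,  q(q(X, app(app(m, m), X)), 3) = V.
Bind Z := s(S); substituting into the one remaining equation that mentions Z gives: app(app(s(3), W), q(s(s(S)), X)) = app(app(S, q(q(V, s(Y1)), s(V))), q(Y1, m)).
Bind V := q(q(X, app(app(m, m), X)), 3); substituting into the remaining equation gives: app(app(s(3), W), q(s(s(S)), X)) = app(app(S, q(q(q(q(X, app(app(m, m), X)), 3), s(Y1)), s(q(q(X, app(app(m, m), X)), 3)))), q(Y1, m)).
Decompose app/2: app(s(3), W) = app(S, q(q(q(q(X, app(app(m, m), X)), 3), s(Y1)), s(q(q(X, app(app(m, m), X)), 3)))),  q(s(s(S)), X) = q(Y1, m).
Decompose app/2: s(3) = S,  W = q(q(q(q(X, app(app(m, m), X)), 3), s(Y1)), s(q(q(X, app(app(m, m), X)), 3))).
Bind S := s(3); substituting into the one remaining equation that mentions S gives: q(s(s(s(3))), X) = q(Y1, m). Substituting into the earlier binding gives Z := s(s(3)).
Bind W := q(q(q(q(X, app(app(m, m), X)), 3), s(Y1)), s(q(q(X, app(app(m, m), X)), 3))); no other remaining equation mentions W.
Decompose q/2: s(s(s(3))) = Y1,  X = m.
Bind Y1 := s(s(s(3))); no other remaining equation mentions Y1. Substituting into the earlier bindings gives U := s(s(s(s(3)))), W := q(q(q(q(X, app(app(m, m), X)), 3), s(s(s(s(3))))), s(q(q(X, app(app(m, m), X)), 3))).
Bind X := m. Substituting into the earlier bindings gives X1 := app(app(m, m), m), V := q(q(m, app(app(m, m), m)), 3), W := q(q(q(q(m, app(app(m, m), m)), 3), s(s(s(s(3))))), s(q(q(m, app(app(m, m), m)), 3))).
MGU = { U -> s(s(s(s(3)))), X1 -> app(app(m, m), m), Z -> s(s(3)), V -> q(q(m, app(app(m, m), m)), 3), S -> s(3), W -> q(q(q(q(m, app(app(m, m), m)), 3), s(s(s(s(3))))), s(q(q(m, app(app(m, m), m)), 3))), Y1 -> s(s(s(3))), X -> m }, so Z -> s(s(3)).

s(s(3))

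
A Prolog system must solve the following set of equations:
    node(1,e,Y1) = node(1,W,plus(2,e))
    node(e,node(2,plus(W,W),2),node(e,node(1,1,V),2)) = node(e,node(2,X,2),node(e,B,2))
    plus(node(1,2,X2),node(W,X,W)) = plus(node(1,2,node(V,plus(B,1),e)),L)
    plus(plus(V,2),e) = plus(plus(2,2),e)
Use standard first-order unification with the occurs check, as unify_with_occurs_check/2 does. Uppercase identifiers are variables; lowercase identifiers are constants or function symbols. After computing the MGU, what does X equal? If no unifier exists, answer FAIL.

Decompose node/3: 1 = 1,  e = W,  Y1 = plus(2,e).
Delete trivial equation 1 = 1.
Bind W := e; substituting into the 2 remaining equations that mention W gives: node(e,node(2,plus(e,e),2),node(e,node(1,1,V),2)) = node(e,node(2,X,2),node(e,B,2)),  plus(node(1,2,X2),node(e,X,e)) = plus(node(1,2,node(V,plus(B,1),e)),L).
Bind Y1 := plus(2,e); no other remaining equation mentions Y1.
Decompose node/3: e = e,  node(2,plus(e,e),2) = node(2,X,2),  node(e,node(1,1,V),2) = node(e,B,2).
Delete trivial equation e = e.
Decompose node/3: 2 = 2,  plus(e,e) = X,  2 = 2.
Delete trivial equation 2 = 2.
Bind X := plus(e,e); substituting into the one remaining equation that mentions X gives: plus(node(1,2,X2),node(e,plus(e,e),e)) = plus(node(1,2,node(V,plus(B,1),e)),L).
Delete trivial equation 2 = 2.
Decompose node/3: e = e,  node(1,1,V) = B,  2 = 2.
Delete trivial equation e = e.
Bind B := node(1,1,V); substituting into the one remaining equation that mentions B gives: plus(node(1,2,X2),node(e,plus(e,e),e)) = plus(node(1,2,node(V,plus(node(1,1,V),1),e)),L).
Delete trivial equation 2 = 2.
Decompose plus/2: node(1,2,X2) = node(1,2,node(V,plus(node(1,1,V),1),e)),  node(e,plus(e,e),e) = L.
Decompose node/3: 1 = 1,  2 = 2,  X2 = node(V,plus(node(1,1,V),1),e).
Delete trivial equation 1 = 1.
Delete trivial equation 2 = 2.
Bind X2 := node(V,plus(node(1,1,V),1),e); no other remaining equation mentions X2.
Bind L := node(e,plus(e,e),e); no other remaining equation mentions L.
Decompose plus/2: plus(V,2) = plus(2,2),  e = e.
Decompose plus/2: V = 2,  2 = 2.
Bind V := 2; no other remaining equation mentions V. Substituting into the earlier bindings gives B := node(1,1,2), X2 := node(2,plus(node(1,1,2),1),e).
Delete trivial equation 2 = 2.
Delete trivial equation e = e.
MGU = { W = e, Y1 = plus(2,e), X = plus(e,e), B = node(1,1,2), X2 = node(2,plus(node(1,1,2),1),e), L = node(e,plus(e,e),e), V = 2 }, so X = plus(e,e).

plus(e,e)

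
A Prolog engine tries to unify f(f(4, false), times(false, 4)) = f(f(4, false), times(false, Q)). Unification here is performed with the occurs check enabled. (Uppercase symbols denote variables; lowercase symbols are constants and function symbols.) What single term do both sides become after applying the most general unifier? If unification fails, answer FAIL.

f(f(4, false), times(false, 4))

Decompose f/2: f(4, false) = f(4, false),  times(false, 4) = times(false, Q).
Delete trivial equation f(4, false) = f(4, false).
Decompose times/2: false = false,  4 = Q.
Delete trivial equation false = false.
Bind Q := 4.
Applying the MGU to either side gives f(f(4, false), times(false, 4)).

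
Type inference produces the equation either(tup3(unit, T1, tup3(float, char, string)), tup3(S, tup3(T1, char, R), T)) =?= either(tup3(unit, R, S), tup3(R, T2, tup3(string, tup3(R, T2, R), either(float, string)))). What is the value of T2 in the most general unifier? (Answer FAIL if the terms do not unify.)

tup3(tup3(float, char, string), char, tup3(float, char, string))

Decompose either/2: tup3(unit, T1, tup3(float, char, string)) =?= tup3(unit, R, S),  tup3(S, tup3(T1, char, R), T) =?= tup3(R, T2, tup3(string, tup3(R, T2, R), either(float, string))).
Decompose tup3/3: unit =?= unit,  T1 =?= R,  tup3(float, char, string) =?= S.
Delete trivial equation unit =?= unit.
Bind T1 := R; substituting into the one remaining equation that mentions T1 gives: tup3(S, tup3(R, char, R), T) =?= tup3(R, T2, tup3(string, tup3(R, T2, R), either(float, string))).
Bind S := tup3(float, char, string); substituting into the remaining equation gives: tup3(tup3(float, char, string), tup3(R, char, R), T) =?= tup3(R, T2, tup3(string, tup3(R, T2, R), either(float, string))).
Decompose tup3/3: tup3(float, char, string) =?= R,  tup3(R, char, R) =?= T2,  T =?= tup3(string, tup3(R, T2, R), either(float, string)).
Bind R := tup3(float, char, string); substituting into the remaining equations gives: tup3(tup3(float, char, string), char, tup3(float, char, string)) =?= T2,  T =?= tup3(string, tup3(tup3(float, char, string), T2, tup3(float, char, string)), either(float, string)). Substituting into the earlier binding gives T1 := tup3(float, char, string).
Bind T2 := tup3(tup3(float, char, string), char, tup3(float, char, string)); substituting into the remaining equation gives: T =?= tup3(string, tup3(tup3(float, char, string), tup3(tup3(float, char, string), char, tup3(float, char, string)), tup3(float, char, string)), either(float, string)).
Bind T := tup3(string, tup3(tup3(float, char, string), tup3(tup3(float, char, string), char, tup3(float, char, string)), tup3(float, char, string)), either(float, string)).
MGU = { T1 := tup3(float, char, string), S := tup3(float, char, string), R := tup3(float, char, string), T2 := tup3(tup3(float, char, string), char, tup3(float, char, string)), T := tup3(string, tup3(tup3(float, char, string), tup3(tup3(float, char, string), char, tup3(float, char, string)), tup3(float, char, string)), either(float, string)) }, so T2 := tup3(tup3(float, char, string), char, tup3(float, char, string)).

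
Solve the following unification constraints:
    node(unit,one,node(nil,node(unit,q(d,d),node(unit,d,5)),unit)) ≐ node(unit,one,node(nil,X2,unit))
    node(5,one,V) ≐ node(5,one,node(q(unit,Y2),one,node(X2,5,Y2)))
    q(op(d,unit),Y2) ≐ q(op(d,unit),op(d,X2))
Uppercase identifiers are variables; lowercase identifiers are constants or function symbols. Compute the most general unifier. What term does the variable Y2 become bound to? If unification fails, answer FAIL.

op(d,node(unit,q(d,d),node(unit,d,5)))

Decompose node/3: unit ≐ unit,  one ≐ one,  node(nil,node(unit,q(d,d),node(unit,d,5)),unit) ≐ node(nil,X2,unit).
Delete trivial equation unit ≐ unit.
Delete trivial equation one ≐ one.
Decompose node/3: nil ≐ nil,  node(unit,q(d,d),node(unit,d,5)) ≐ X2,  unit ≐ unit.
Delete trivial equation nil ≐ nil.
Bind X2 := node(unit,q(d,d),node(unit,d,5)); substituting into the 2 remaining equations that mention X2 gives: node(5,one,V) ≐ node(5,one,node(q(unit,Y2),one,node(node(unit,q(d,d),node(unit,d,5)),5,Y2))),  q(op(d,unit),Y2) ≐ q(op(d,unit),op(d,node(unit,q(d,d),node(unit,d,5)))).
Delete trivial equation unit ≐ unit.
Decompose node/3: 5 ≐ 5,  one ≐ one,  V ≐ node(q(unit,Y2),one,node(node(unit,q(d,d),node(unit,d,5)),5,Y2)).
Delete trivial equation 5 ≐ 5.
Delete trivial equation one ≐ one.
Bind V := node(q(unit,Y2),one,node(node(unit,q(d,d),node(unit,d,5)),5,Y2)); no other remaining equation mentions V.
Decompose q/2: op(d,unit) ≐ op(d,unit),  Y2 ≐ op(d,node(unit,q(d,d),node(unit,d,5))).
Delete trivial equation op(d,unit) ≐ op(d,unit).
Bind Y2 := op(d,node(unit,q(d,d),node(unit,d,5))). Substituting into the earlier binding gives V := node(q(unit,op(d,node(unit,q(d,d),node(unit,d,5)))),one,node(node(unit,q(d,d),node(unit,d,5)),5,op(d,node(unit,q(d,d),node(unit,d,5))))).
MGU = { X2 := node(unit,q(d,d),node(unit,d,5)), V := node(q(unit,op(d,node(unit,q(d,d),node(unit,d,5)))),one,node(node(unit,q(d,d),node(unit,d,5)),5,op(d,node(unit,q(d,d),node(unit,d,5))))), Y2 := op(d,node(unit,q(d,d),node(unit,d,5))) }, so Y2 := op(d,node(unit,q(d,d),node(unit,d,5))).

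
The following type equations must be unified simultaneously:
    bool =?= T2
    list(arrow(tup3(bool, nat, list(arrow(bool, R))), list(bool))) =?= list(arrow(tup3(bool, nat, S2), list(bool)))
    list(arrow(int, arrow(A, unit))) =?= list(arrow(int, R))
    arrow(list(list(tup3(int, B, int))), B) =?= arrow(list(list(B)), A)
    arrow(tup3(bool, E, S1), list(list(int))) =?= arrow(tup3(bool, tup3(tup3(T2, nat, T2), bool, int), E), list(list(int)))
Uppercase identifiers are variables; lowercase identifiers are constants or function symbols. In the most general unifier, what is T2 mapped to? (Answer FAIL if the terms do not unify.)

Bind T2 := bool; substituting into the one remaining equation that mentions T2 gives: arrow(tup3(bool, E, S1), list(list(int))) =?= arrow(tup3(bool, tup3(tup3(bool, nat, bool), bool, int), E), list(list(int))).
Decompose list/1: arrow(tup3(bool, nat, list(arrow(bool, R))), list(bool)) =?= arrow(tup3(bool, nat, S2), list(bool)).
Decompose arrow/2: tup3(bool, nat, list(arrow(bool, R))) =?= tup3(bool, nat, S2),  list(bool) =?= list(bool).
Decompose tup3/3: bool =?= bool,  nat =?= nat,  list(arrow(bool, R)) =?= S2.
Delete trivial equation bool =?= bool.
Delete trivial equation nat =?= nat.
Bind S2 := list(arrow(bool, R)); no other remaining equation mentions S2.
Delete trivial equation list(bool) =?= list(bool).
Decompose list/1: arrow(int, arrow(A, unit)) =?= arrow(int, R).
Decompose arrow/2: int =?= int,  arrow(A, unit) =?= R.
Delete trivial equation int =?= int.
Bind R := arrow(A, unit); no other remaining equation mentions R. Substituting into the earlier binding gives S2 := list(arrow(bool, arrow(A, unit))).
Decompose arrow/2: list(list(tup3(int, B, int))) =?= list(list(B)),  B =?= A.
Decompose list/1: list(tup3(int, B, int)) =?= list(B).
Decompose list/1: tup3(int, B, int) =?= B.
Occurs check fails: B occurs in tup3(int, B, int); the equation B =?= tup3(int, B, int) has no finite solution.

FAIL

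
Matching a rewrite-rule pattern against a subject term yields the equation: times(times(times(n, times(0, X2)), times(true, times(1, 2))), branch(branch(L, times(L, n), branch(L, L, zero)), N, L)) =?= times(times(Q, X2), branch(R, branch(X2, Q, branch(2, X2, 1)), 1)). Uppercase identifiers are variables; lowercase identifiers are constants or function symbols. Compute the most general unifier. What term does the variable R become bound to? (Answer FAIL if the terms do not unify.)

Decompose times/2: times(times(n, times(0, X2)), times(true, times(1, 2))) =?= times(Q, X2),  branch(branch(L, times(L, n), branch(L, L, zero)), N, L) =?= branch(R, branch(X2, Q, branch(2, X2, 1)), 1).
Decompose times/2: times(n, times(0, X2)) =?= Q,  times(true, times(1, 2)) =?= X2.
Bind Q := times(n, times(0, X2)); substituting into the one remaining equation that mentions Q gives: branch(branch(L, times(L, n), branch(L, L, zero)), N, L) =?= branch(R, branch(X2, times(n, times(0, X2)), branch(2, X2, 1)), 1).
Bind X2 := times(true, times(1, 2)); substituting into the remaining equation gives: branch(branch(L, times(L, n), branch(L, L, zero)), N, L) =?= branch(R, branch(times(true, times(1, 2)), times(n, times(0, times(true, times(1, 2)))), branch(2, times(true, times(1, 2)), 1)), 1). Substituting into the earlier binding gives Q := times(n, times(0, times(true, times(1, 2)))).
Decompose branch/3: branch(L, times(L, n), branch(L, L, zero)) =?= R,  N =?= branch(times(true, times(1, 2)), times(n, times(0, times(true, times(1, 2)))), branch(2, times(true, times(1, 2)), 1)),  L =?= 1.
Bind R := branch(L, times(L, n), branch(L, L, zero)); no other remaining equation mentions R.
Bind N := branch(times(true, times(1, 2)), times(n, times(0, times(true, times(1, 2)))), branch(2, times(true, times(1, 2)), 1)); no other remaining equation mentions N.
Bind L := 1. Substituting into the earlier binding gives R := branch(1, times(1, n), branch(1, 1, zero)).
MGU = { Q -> times(n, times(0, times(true, times(1, 2)))), X2 -> times(true, times(1, 2)), R -> branch(1, times(1, n), branch(1, 1, zero)), N -> branch(times(true, times(1, 2)), times(n, times(0, times(true, times(1, 2)))), branch(2, times(true, times(1, 2)), 1)), L -> 1 }, so R -> branch(1, times(1, n), branch(1, 1, zero)).

branch(1, times(1, n), branch(1, 1, zero))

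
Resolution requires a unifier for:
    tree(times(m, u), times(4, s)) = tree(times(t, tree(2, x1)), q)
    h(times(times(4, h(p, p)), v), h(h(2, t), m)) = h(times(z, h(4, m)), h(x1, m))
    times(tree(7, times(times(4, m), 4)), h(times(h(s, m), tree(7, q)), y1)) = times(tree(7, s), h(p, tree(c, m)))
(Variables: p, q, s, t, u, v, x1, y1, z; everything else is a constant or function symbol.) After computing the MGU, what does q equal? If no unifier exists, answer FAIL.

Decompose tree/2: times(m, u) = times(t, tree(2, x1)),  times(4, s) = q.
Decompose times/2: m = t,  u = tree(2, x1).
Bind t := m; substituting into the one remaining equation that mentions t gives: h(times(times(4, h(p, p)), v), h(h(2, m), m)) = h(times(z, h(4, m)), h(x1, m)).
Bind u := tree(2, x1); no other remaining equation mentions u.
Bind q := times(4, s); substituting into the one remaining equation that mentions q gives: times(tree(7, times(times(4, m), 4)), h(times(h(s, m), tree(7, times(4, s))), y1)) = times(tree(7, s), h(p, tree(c, m))).
Decompose h/2: times(times(4, h(p, p)), v) = times(z, h(4, m)),  h(h(2, m), m) = h(x1, m).
Decompose times/2: times(4, h(p, p)) = z,  v = h(4, m).
Bind z := times(4, h(p, p)); no other remaining equation mentions z.
Bind v := h(4, m); no other remaining equation mentions v.
Decompose h/2: h(2, m) = x1,  m = m.
Bind x1 := h(2, m); no other remaining equation mentions x1. Substituting into the earlier binding gives u := tree(2, h(2, m)).
Delete trivial equation m = m.
Decompose times/2: tree(7, times(times(4, m), 4)) = tree(7, s),  h(times(h(s, m), tree(7, times(4, s))), y1) = h(p, tree(c, m)).
Decompose tree/2: 7 = 7,  times(times(4, m), 4) = s.
Delete trivial equation 7 = 7.
Bind s := times(times(4, m), 4); substituting into the remaining equation gives: h(times(h(times(times(4, m), 4), m), tree(7, times(4, times(times(4, m), 4)))), y1) = h(p, tree(c, m)). Substituting into the earlier binding gives q := times(4, times(times(4, m), 4)).
Decompose h/2: times(h(times(times(4, m), 4), m), tree(7, times(4, times(times(4, m), 4)))) = p,  y1 = tree(c, m).
Bind p := times(h(times(times(4, m), 4), m), tree(7, times(4, times(times(4, m), 4)))); no other remaining equation mentions p. Substituting into the earlier binding gives z := times(4, h(times(h(times(times(4, m), 4), m), tree(7, times(4, times(times(4, m), 4)))), times(h(times(times(4, m), 4), m), tree(7, times(4, times(times(4, m), 4)))))).
Bind y1 := tree(c, m).
MGU = { t ↦ m, u ↦ tree(2, h(2, m)), q ↦ times(4, times(times(4, m), 4)), z ↦ times(4, h(times(h(times(times(4, m), 4), m), tree(7, times(4, times(times(4, m), 4)))), times(h(times(times(4, m), 4), m), tree(7, times(4, times(times(4, m), 4)))))), v ↦ h(4, m), x1 ↦ h(2, m), s ↦ times(times(4, m), 4), p ↦ times(h(times(times(4, m), 4), m), tree(7, times(4, times(times(4, m), 4)))), y1 ↦ tree(c, m) }, so q ↦ times(4, times(times(4, m), 4)).

times(4, times(times(4, m), 4))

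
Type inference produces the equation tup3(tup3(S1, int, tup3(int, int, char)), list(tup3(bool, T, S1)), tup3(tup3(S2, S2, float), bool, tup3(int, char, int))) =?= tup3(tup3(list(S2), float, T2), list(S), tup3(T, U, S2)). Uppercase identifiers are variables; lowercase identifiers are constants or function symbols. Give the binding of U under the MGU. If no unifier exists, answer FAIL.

FAIL

Decompose tup3/3: tup3(S1, int, tup3(int, int, char)) =?= tup3(list(S2), float, T2),  list(tup3(bool, T, S1)) =?= list(S),  tup3(tup3(S2, S2, float), bool, tup3(int, char, int)) =?= tup3(T, U, S2).
Decompose tup3/3: S1 =?= list(S2),  int =?= float,  tup3(int, int, char) =?= T2.
Bind S1 := list(S2); substituting into the one remaining equation that mentions S1 gives: list(tup3(bool, T, list(S2))) =?= list(S).
Clash: constants int and float differ; no unifier exists.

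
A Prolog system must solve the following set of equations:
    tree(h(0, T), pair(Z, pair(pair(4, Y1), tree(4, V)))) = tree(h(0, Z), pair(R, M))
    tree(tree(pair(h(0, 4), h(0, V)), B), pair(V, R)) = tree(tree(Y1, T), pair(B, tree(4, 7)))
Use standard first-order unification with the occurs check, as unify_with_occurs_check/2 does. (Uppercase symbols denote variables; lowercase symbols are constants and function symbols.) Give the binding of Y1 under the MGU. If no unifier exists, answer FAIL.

pair(h(0, 4), h(0, tree(4, 7)))

Decompose tree/2: h(0, T) = h(0, Z),  pair(Z, pair(pair(4, Y1), tree(4, V))) = pair(R, M).
Decompose h/2: 0 = 0,  T = Z.
Delete trivial equation 0 = 0.
Bind T := Z; substituting into the one remaining equation that mentions T gives: tree(tree(pair(h(0, 4), h(0, V)), B), pair(V, R)) = tree(tree(Y1, Z), pair(B, tree(4, 7))).
Decompose pair/2: Z = R,  pair(pair(4, Y1), tree(4, V)) = M.
Bind Z := R; substituting into the one remaining equation that mentions Z gives: tree(tree(pair(h(0, 4), h(0, V)), B), pair(V, R)) = tree(tree(Y1, R), pair(B, tree(4, 7))). Substituting into the earlier binding gives T := R.
Bind M := pair(pair(4, Y1), tree(4, V)); no other remaining equation mentions M.
Decompose tree/2: tree(pair(h(0, 4), h(0, V)), B) = tree(Y1, R),  pair(V, R) = pair(B, tree(4, 7)).
Decompose tree/2: pair(h(0, 4), h(0, V)) = Y1,  B = R.
Bind Y1 := pair(h(0, 4), h(0, V)); no other remaining equation mentions Y1. Substituting into the earlier binding gives M := pair(pair(4, pair(h(0, 4), h(0, V))), tree(4, V)).
Bind B := R; substituting into the remaining equation gives: pair(V, R) = pair(R, tree(4, 7)).
Decompose pair/2: V = R,  R = tree(4, 7).
Bind V := R; no other remaining equation mentions V. Substituting into the earlier bindings gives M := pair(pair(4, pair(h(0, 4), h(0, R))), tree(4, R)), Y1 := pair(h(0, 4), h(0, R)).
Bind R := tree(4, 7). Substituting into the earlier bindings gives T := tree(4, 7), Z := tree(4, 7), M := pair(pair(4, pair(h(0, 4), h(0, tree(4, 7)))), tree(4, tree(4, 7))), Y1 := pair(h(0, 4), h(0, tree(4, 7))), B := tree(4, 7), V := tree(4, 7).
MGU = { T ↦ tree(4, 7), Z ↦ tree(4, 7), M ↦ pair(pair(4, pair(h(0, 4), h(0, tree(4, 7)))), tree(4, tree(4, 7))), Y1 ↦ pair(h(0, 4), h(0, tree(4, 7))), B ↦ tree(4, 7), V ↦ tree(4, 7), R ↦ tree(4, 7) }, so Y1 ↦ pair(h(0, 4), h(0, tree(4, 7))).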